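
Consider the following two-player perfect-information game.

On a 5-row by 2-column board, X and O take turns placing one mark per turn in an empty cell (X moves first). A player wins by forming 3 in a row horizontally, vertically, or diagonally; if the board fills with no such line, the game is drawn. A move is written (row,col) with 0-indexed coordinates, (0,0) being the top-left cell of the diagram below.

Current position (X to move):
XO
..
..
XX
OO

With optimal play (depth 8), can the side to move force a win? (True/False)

X winning at [XO/../../XX/OO]: False

ply 1, X at XO/../../XX/OO | (1,0)=+0→XO/X./../XX/OO*; (1,1)=+0→XO/.X/../XX/OO; (2,0)=+0→XO/../X./XX/OO; (2,1)=+0→XO/../.X/XX/OO
ply 2, O at XO/X./../XX/OO | (1,1)=-1→XO/XO/../XX/OO; (2,0)=+0→XO/X./O./XX/OO*; (2,1)=-1→XO/X./.O/XX/OO
ply 3, X at XO/X./O./XX/OO | (1,1)=+0→XO/XX/O./XX/OO*; (2,1)=+0→XO/X./OX/XX/OO
ply 4, O at XO/XX/O./XX/OO | (2,1)=+0→XO/XX/OO/XX/OO*
ply 5: XO/XX/OO/XX/OO is terminal +0 (X); from XO/../../XX/OO depth 8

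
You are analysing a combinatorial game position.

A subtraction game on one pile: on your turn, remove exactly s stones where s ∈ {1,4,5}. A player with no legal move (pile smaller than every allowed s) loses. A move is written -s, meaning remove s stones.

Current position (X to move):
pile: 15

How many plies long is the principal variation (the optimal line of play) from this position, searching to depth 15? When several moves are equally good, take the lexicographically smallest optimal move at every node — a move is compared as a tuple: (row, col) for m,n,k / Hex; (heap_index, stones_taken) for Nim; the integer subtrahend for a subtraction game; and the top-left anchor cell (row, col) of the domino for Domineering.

PV length from [15]: 7 plies

p1 X@[15]: -1[14]-1 -4[11]-1 -5[10]+1*
p2 O@[10]: -1[9]-1* -4[6]-1 -5[5]-1
p3 X@[9]: -1[8]+1* -4[5]-1 -5[4]-1
p4 O@[8]: -1[7]-1* -4[4]-1 -5[3]-1
p5 X@[7]: -1[6]-1 -4[3]-1 -5[2]+1*
p6 O@[2]: -1[1]-1*
p7 X@[1]: -1[0]+1*
p8 O@[0] terminal -1; root [15] d15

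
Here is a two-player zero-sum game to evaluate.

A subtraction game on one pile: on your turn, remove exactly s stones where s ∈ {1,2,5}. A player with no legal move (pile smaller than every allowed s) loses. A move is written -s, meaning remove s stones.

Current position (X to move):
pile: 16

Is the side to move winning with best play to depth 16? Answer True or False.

X winning at [16]: True

p1 X@[16]: -1[15]+1* -2[14]-1 -5[11]-1
p2 O@[15]: -1[14]-1* -2[13]-1 -5[10]-1
p3 X@[14]: -1[13]-1 -2[12]+1* -5[9]+1
p4 O@[12]: -1[11]-1* -2[10]-1 -5[7]-1
p5 X@[11]: -1[10]-1 -2[9]+1* -5[6]+1
p6 O@[9]: -1[8]-1* -2[7]-1 -5[4]-1
p7 X@[8]: -1[7]-1 -2[6]+1* -5[3]+1
p8 O@[6]: -1[5]-1* -2[4]-1 -5[1]-1
p9 X@[5]: -1[4]-1 -2[3]+1* -5[0]+1
p10 O@[3]: -1[2]-1* -2[1]-1
p11 X@[2]: -1[1]-1 -2[0]+1*
p12 O@[0] terminal -1; root [16] d16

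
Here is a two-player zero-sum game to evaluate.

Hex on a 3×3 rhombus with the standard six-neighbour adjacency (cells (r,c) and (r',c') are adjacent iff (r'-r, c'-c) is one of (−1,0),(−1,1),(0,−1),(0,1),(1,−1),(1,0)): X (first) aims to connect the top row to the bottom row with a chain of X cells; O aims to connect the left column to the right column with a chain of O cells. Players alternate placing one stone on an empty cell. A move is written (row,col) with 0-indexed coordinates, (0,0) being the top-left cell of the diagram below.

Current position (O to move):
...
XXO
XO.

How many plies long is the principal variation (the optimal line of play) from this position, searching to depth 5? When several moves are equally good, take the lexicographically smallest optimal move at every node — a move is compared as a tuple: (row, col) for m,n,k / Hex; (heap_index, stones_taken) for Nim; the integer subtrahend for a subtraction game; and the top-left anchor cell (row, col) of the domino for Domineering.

PV length from [.../XXO/XO.]: 2 plies

ply 1, O at .../XXO/XO. | (0,0)=-1→O../XXO/XO.*; (0,1)=-1→.O./XXO/XO.; (0,2)=-1→..O/XXO/XO.; (2,2)=-1→.../XXO/XOO
ply 2, X at O../XXO/XO. | (0,1)=+1→OX./XXO/XO.*; (0,2)=+1→O.X/XXO/XO.; (2,2)=+1→O../XXO/XOX
ply 3: OX./XXO/XO. is terminal -1 (O); from .../XXO/XO. depth 5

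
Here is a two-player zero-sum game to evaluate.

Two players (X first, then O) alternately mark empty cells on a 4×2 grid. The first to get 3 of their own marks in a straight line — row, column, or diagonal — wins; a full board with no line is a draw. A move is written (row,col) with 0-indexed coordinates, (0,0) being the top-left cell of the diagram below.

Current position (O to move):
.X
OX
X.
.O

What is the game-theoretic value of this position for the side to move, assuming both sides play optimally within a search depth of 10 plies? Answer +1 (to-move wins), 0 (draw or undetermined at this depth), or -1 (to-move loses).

p1 O@[.X/OX/X./.O]: (0,0)[OX/OX/X./.O]-1 (2,1)[.X/OX/XO/.O]+0* (3,0)[.X/OX/X./OO]-1
p2 X@[.X/OX/XO/.O]: (0,0)[XX/OX/XO/.O]+0* (3,0)[.X/OX/XO/XO]+0
p3 O@[XX/OX/XO/.O]: (3,0)[XX/OX/XO/OO]+0*
p4 X@[XX/OX/XO/OO] terminal +0; root [.X/OX/X./.O] d10

value(.X/OX/X./.O, O) = 0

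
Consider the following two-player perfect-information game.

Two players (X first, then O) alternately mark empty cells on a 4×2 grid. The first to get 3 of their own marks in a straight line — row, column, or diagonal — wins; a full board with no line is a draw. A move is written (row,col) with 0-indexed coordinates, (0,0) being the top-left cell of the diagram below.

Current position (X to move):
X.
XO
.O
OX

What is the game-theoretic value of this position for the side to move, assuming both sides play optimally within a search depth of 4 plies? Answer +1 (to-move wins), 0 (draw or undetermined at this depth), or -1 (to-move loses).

ply 1, X at X./XO/.O/OX | (0,1)=+0→XX/XO/.O/OX; (2,0)=+1→X./XO/XO/OX*
ply 2: X./XO/XO/OX is terminal -1 (O); from X./XO/.O/OX depth 4

value(X./XO/.O/OX, X) = +1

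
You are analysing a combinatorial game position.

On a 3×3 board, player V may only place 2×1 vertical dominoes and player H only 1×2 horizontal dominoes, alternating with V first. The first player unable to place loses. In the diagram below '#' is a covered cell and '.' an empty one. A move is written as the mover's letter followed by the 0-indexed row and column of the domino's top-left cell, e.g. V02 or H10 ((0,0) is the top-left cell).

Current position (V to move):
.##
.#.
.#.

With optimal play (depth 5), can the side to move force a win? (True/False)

V winning at [.##/.#./.#.]: True

ply 1, V at .##/.#./.#. | V00=+1→###/##./.#.*; V10=+1→.##/##./##.; V12=+1→.##/.##/.##
ply 2: ###/##./.#. is terminal -1 (H); from .##/.#./.#. depth 5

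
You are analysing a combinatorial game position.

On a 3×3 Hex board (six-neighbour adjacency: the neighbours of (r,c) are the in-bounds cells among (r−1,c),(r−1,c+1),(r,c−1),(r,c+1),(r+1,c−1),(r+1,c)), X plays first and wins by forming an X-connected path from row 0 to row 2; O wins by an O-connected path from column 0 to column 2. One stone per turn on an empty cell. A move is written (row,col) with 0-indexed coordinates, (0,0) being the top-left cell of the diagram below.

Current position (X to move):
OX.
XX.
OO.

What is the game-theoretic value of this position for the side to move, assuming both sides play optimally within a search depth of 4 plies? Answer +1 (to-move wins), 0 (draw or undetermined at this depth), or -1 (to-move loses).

value(OX./XX./OO., X) = -1

[OX./XX./OO.] X move#1: (0,2):-1/OXX/XX./OO.*, (1,2):-1/OX./XXX/OO., (2,2):-1/OX./XX./OOX
[OXX/XX./OO.] O move#2: (1,2):+1/OXX/XXO/OO.*, (2,2):+1/OXX/XX./OOO
[OXX/XXO/OO.] end (terminal -1, X#3); searched OX./XX./OO. to 4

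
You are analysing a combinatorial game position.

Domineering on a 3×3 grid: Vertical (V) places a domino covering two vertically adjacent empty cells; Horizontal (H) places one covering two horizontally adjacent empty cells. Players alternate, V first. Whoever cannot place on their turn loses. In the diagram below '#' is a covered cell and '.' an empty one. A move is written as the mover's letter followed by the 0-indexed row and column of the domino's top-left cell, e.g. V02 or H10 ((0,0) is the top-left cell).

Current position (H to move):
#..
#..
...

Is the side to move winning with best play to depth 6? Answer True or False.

H winning at [#../#../...]: True

p1 H@[#../#../...]: H01[###/#../...]-1 H11[#../###/...]+1* H20[#../#../##.]-1 H21[#../#../.##]-1
p2 V@[#../###/...] terminal -1; root [#../#../...] d6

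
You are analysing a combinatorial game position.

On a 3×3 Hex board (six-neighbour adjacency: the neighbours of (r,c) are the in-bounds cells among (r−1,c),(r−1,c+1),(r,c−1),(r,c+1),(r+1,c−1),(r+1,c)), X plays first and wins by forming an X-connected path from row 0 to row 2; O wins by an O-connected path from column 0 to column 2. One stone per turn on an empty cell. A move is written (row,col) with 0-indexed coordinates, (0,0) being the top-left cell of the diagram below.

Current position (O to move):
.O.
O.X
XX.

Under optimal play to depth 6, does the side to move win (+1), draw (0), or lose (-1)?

value(.O./O.X/XX., O) = +1

[.O./O.X/XX.] O move#1: (0,0):-1/OO./O.X/XX., (0,2):+1/.OO/O.X/XX.*, (1,1):-1/.O./OOX/XX., (2,2):-1/.O./O.X/XXO
[.OO/O.X/XX.] end (terminal -1, X#2); searched .O./O.X/XX. to 6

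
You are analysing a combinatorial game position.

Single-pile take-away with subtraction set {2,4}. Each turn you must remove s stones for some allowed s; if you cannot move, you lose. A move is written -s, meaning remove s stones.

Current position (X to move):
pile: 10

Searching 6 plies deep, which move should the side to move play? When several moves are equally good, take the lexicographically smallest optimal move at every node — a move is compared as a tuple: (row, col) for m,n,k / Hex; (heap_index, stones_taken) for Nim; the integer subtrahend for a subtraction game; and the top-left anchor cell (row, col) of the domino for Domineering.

X's best at [10]: -4

p1 X@[10]: -2[8]-1 -4[6]+1*
p2 O@[6]: -2[4]-1* -4[2]-1
p3 X@[4]: -2[2]-1 -4[0]+1*
p4 O@[0] terminal -1; root [10] d6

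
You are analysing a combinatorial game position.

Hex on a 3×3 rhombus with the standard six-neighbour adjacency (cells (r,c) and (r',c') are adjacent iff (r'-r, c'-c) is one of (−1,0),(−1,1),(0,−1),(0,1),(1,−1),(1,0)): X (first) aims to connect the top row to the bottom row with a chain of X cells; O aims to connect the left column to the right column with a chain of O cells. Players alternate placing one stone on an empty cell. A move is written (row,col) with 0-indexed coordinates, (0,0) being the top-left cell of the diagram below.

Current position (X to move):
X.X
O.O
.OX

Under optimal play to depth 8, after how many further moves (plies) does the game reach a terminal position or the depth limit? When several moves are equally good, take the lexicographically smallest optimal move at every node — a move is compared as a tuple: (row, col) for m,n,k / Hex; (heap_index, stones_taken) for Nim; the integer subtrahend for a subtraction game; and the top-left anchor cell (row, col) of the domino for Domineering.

PV length from [X.X/O.O/.OX]: 2 plies

[X.X/O.O/.OX] X move#1: (0,1):-1/XXX/O.O/.OX*, (1,1):-1/X.X/OXO/.OX, (2,0):-1/X.X/O.O/XOX
[XXX/O.O/.OX] O move#2: (1,1):+1/XXX/OOO/.OX*, (2,0):+1/XXX/O.O/OOX
[XXX/OOO/.OX] end (terminal -1, X#3); searched X.X/O.O/.OX to 8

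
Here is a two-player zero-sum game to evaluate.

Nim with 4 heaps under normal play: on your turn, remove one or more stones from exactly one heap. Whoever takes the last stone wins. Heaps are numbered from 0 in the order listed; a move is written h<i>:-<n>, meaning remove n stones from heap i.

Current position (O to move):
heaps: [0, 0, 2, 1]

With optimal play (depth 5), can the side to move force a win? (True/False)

O winning at [(0,0,2,1)]: True

[(0,0,2,1)] O move#1: h2:-1:+1/(0,0,1,1)*, h2:-2:-1/(0,0,0,1), h3:-1:-1/(0,0,2,0)
[(0,0,1,1)] X move#2: h2:-1:-1/(0,0,0,1)*, h3:-1:-1/(0,0,1,0)
[(0,0,0,1)] O move#3: h3:-1:+1/(0,0,0,0)*
[(0,0,0,0)] end (terminal -1, X#4); searched (0,0,2,1) to 5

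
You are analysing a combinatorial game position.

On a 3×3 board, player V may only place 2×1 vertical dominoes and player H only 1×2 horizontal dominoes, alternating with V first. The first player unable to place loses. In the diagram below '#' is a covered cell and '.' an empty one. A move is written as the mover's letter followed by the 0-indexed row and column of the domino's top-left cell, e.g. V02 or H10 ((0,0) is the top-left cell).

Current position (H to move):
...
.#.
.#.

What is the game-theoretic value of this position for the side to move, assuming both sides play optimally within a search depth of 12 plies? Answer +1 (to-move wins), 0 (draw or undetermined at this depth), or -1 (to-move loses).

value(.../.#./.#., H) = -1

ply 1, H at .../.#./.#. | H00=-1→##./.#./.#.*; H01=-1→.##/.#./.#.
ply 2, V at ##./.#./.#. | V02=+1→###/.##/.#.*; V10=+1→##./##./##.; V12=+1→##./.##/.##
ply 3: ###/.##/.#. is terminal -1 (H); from .../.#./.#. depth 12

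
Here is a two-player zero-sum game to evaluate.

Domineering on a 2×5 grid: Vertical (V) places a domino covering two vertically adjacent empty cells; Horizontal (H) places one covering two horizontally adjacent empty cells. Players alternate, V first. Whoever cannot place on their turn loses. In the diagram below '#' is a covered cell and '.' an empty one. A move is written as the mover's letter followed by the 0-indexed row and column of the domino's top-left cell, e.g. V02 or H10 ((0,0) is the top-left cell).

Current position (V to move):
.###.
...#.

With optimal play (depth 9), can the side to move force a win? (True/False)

[.###./...#.] V move#1: V00:+1/####./#..#.*, V04:-1/.####/...##
[####./#..#.] H move#2: H11:-1/####./####.*
[####./####.] V move#3: V04:+1/#####/#####*
[#####/#####] end (terminal -1, H#4); searched .###./...#. to 9

V winning at [.###./...#.]: True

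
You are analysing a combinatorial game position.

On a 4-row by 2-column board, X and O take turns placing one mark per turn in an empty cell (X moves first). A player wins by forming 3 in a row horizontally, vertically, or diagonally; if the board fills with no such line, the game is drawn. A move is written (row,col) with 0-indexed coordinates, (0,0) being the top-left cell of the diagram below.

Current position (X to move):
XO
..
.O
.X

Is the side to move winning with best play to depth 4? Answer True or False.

X winning at [XO/../.O/.X]: False

ply 1, X at XO/../.O/.X | (1,0)=-1→XO/X./.O/.X; (1,1)=+0→XO/.X/.O/.X*; (2,0)=-1→XO/../XO/.X; (3,0)=-1→XO/../.O/XX
ply 2, O at XO/.X/.O/.X | (1,0)=+0→XO/OX/.O/.X*; (2,0)=+0→XO/.X/OO/.X; (3,0)=+0→XO/.X/.O/OX
ply 3, X at XO/OX/.O/.X | (2,0)=+0→XO/OX/XO/.X*; (3,0)=+0→XO/OX/.O/XX
ply 4, O at XO/OX/XO/.X | (3,0)=+0→XO/OX/XO/OX*
ply 5: XO/OX/XO/OX is terminal +0 (X); from XO/../.O/.X depth 4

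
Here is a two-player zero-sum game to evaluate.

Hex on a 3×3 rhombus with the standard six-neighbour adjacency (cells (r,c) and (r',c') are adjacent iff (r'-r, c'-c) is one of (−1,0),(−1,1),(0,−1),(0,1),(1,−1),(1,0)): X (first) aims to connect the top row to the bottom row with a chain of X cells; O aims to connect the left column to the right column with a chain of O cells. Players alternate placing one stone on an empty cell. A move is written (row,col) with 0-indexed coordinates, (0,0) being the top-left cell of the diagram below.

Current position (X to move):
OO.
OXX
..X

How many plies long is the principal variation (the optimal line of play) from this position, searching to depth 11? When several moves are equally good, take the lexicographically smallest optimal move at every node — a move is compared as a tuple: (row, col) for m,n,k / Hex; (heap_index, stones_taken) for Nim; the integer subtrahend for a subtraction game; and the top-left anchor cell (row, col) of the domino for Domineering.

PV length from [OO./OXX/..X]: 1 ply

[OO./OXX/..X] X move#1: (0,2):+1/OOX/OXX/..X*, (2,0):-1/OO./OXX/X.X, (2,1):-1/OO./OXX/.XX
[OOX/OXX/..X] end (terminal -1, O#2); searched OO./OXX/..X to 11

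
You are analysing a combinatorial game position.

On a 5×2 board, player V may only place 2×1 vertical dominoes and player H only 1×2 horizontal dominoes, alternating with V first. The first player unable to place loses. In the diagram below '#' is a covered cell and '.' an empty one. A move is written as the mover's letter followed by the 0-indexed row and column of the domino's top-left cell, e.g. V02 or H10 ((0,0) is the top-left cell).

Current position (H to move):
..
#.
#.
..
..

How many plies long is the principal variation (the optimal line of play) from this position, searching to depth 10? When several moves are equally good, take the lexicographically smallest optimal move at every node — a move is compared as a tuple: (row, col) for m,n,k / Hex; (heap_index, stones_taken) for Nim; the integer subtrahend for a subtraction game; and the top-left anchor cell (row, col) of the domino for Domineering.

PV length from [../#./#./../..]: 3 plies

ply 1, H at ../#./#./../.. | H00=-1→##/#./#./../..; H30=+1→../#./#./##/..*; H40=+1→../#./#./../##
ply 2, V at ../#./#./##/.. | V01=-1→.#/##/#./##/..*; V11=-1→../##/##/##/..
ply 3, H at .#/##/#./##/.. | H40=+1→.#/##/#./##/##*
ply 4: .#/##/#./##/## is terminal -1 (V); from ../#./#./../.. depth 10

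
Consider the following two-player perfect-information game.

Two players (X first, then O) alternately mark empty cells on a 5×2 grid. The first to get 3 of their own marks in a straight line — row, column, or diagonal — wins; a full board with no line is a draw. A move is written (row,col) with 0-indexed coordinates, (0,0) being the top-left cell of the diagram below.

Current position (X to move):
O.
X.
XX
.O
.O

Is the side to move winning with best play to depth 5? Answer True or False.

X winning at [O./X./XX/.O/.O]: True

ply 1, X at O./X./XX/.O/.O | (0,1)=+1→OX/X./XX/.O/.O*; (1,1)=+1→O./XX/XX/.O/.O; (3,0)=+1→O./X./XX/XO/.O; (4,0)=+0→O./X./XX/.O/XO
ply 2, O at OX/X./XX/.O/.O | (1,1)=-1→OX/XO/XX/.O/.O*; (3,0)=-1→OX/X./XX/OO/.O; (4,0)=-1→OX/X./XX/.O/OO
ply 3, X at OX/XO/XX/.O/.O | (3,0)=+1→OX/XO/XX/XO/.O*; (4,0)=+0→OX/XO/XX/.O/XO
ply 4: OX/XO/XX/XO/.O is terminal -1 (O); from O./X./XX/.O/.O depth 5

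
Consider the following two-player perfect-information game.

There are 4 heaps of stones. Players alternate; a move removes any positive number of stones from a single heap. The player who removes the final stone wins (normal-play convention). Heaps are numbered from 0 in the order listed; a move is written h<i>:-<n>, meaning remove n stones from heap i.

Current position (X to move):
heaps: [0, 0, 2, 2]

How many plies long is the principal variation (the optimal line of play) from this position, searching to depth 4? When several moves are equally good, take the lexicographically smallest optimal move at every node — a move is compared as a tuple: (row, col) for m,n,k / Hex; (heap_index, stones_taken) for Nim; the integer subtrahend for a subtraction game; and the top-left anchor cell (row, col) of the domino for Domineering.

PV length from [(0,0,2,2)]: 4 plies

ply 1, X at (0,0,2,2) | h2:-1=-1→(0,0,1,2)*; h2:-2=-1→(0,0,0,2); h3:-1=-1→(0,0,2,1); h3:-2=-1→(0,0,2,0)
ply 2, O at (0,0,1,2) | h2:-1=-1→(0,0,0,2); h3:-1=+1→(0,0,1,1)*; h3:-2=-1→(0,0,1,0)
ply 3, X at (0,0,1,1) | h2:-1=-1→(0,0,0,1)*; h3:-1=-1→(0,0,1,0)
ply 4, O at (0,0,0,1) | h3:-1=+1→(0,0,0,0)*
ply 5: (0,0,0,0) is terminal -1 (X); from (0,0,2,2) depth 4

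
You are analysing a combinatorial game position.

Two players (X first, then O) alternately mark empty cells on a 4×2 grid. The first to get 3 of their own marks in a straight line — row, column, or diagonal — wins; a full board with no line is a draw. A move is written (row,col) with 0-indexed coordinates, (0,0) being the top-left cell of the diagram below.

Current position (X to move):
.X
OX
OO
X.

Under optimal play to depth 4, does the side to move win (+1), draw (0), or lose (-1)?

value(.X/OX/OO/X., X) = 0

ply 1, X at .X/OX/OO/X. | (0,0)=+0→XX/OX/OO/X.*; (3,1)=-1→.X/OX/OO/XX
ply 2, O at XX/OX/OO/X. | (3,1)=+0→XX/OX/OO/XO*
ply 3: XX/OX/OO/XO is terminal +0 (X); from .X/OX/OO/X. depth 4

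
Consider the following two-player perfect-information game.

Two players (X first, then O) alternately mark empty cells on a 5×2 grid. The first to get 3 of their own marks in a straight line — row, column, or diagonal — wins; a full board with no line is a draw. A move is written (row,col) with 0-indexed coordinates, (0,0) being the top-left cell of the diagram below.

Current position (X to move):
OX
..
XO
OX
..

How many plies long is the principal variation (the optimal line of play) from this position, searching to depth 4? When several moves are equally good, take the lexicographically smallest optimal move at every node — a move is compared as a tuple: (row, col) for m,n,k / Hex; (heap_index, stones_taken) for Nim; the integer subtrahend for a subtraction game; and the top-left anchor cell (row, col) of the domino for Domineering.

ply 1, X at OX/../XO/OX/.. | (1,0)=+0→OX/X./XO/OX/..*; (1,1)=+0→OX/.X/XO/OX/..; (4,0)=+0→OX/../XO/OX/X.; (4,1)=+0→OX/../XO/OX/.X
ply 2, O at OX/X./XO/OX/.. | (1,1)=+0→OX/XO/XO/OX/..*; (4,0)=+0→OX/X./XO/OX/O.; (4,1)=+0→OX/X./XO/OX/.O
ply 3, X at OX/XO/XO/OX/.. | (4,0)=+0→OX/XO/XO/OX/X.*; (4,1)=+0→OX/XO/XO/OX/.X
ply 4, O at OX/XO/XO/OX/X. | (4,1)=+0→OX/XO/XO/OX/XO*
ply 5: OX/XO/XO/OX/XO is terminal +0 (X); from OX/../XO/OX/.. depth 4

PV length from [OX/../XO/OX/..]: 4 plies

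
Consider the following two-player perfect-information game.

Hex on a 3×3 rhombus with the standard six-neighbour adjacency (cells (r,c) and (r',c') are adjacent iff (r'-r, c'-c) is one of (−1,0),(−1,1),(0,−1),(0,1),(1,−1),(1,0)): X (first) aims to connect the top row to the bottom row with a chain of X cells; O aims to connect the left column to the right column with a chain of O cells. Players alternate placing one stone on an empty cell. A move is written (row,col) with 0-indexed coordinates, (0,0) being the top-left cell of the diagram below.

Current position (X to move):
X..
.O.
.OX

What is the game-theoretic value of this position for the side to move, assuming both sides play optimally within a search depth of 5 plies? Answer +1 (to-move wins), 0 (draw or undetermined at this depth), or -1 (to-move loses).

value(X../.O./.OX, X) = -1

[X../.O./.OX] X move#1: (0,1):-1/XX./.O./.OX*, (0,2):-1/X.X/.O./.OX, (1,0):-1/X../XO./.OX, (1,2):-1/X../.OX/.OX, (2,0):-1/X../.O./XOX
[XX./.O./.OX] O move#2: (0,2):+1/XXO/.O./.OX*, (1,0):+1/XX./OO./.OX, (1,2):+1/XX./.OO/.OX, (2,0):+1/XX./.O./OOX
[XXO/.O./.OX] X move#3: (1,0):-1/XXO/XO./.OX*, (1,2):-1/XXO/.OX/.OX, (2,0):-1/XXO/.O./XOX
[XXO/XO./.OX] O move#4: (1,2):-1/XXO/XOO/.OX, (2,0):+1/XXO/XO./OOX*
[XXO/XO./OOX] end (terminal -1, X#5); searched X../.O./.OX to 5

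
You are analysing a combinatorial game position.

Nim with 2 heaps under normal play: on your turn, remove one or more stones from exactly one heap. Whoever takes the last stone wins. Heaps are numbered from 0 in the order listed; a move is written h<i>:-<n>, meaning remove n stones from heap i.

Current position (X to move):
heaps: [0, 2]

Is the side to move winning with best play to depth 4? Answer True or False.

X winning at [(0,2)]: True

p1 X@[(0,2)]: h1:-1[(0,1)]-1 h1:-2[(0,0)]+1*
p2 O@[(0,0)] terminal -1; root [(0,2)] d4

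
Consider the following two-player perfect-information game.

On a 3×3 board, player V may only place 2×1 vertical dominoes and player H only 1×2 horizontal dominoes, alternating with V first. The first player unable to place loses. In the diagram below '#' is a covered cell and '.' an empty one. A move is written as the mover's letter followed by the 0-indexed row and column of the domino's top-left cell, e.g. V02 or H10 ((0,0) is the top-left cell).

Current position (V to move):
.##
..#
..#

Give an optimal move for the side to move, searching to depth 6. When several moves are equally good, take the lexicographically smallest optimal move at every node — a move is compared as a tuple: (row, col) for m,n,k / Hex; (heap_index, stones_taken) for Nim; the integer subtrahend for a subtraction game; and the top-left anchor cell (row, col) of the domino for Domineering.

ply 1, V at .##/..#/..# | V00=-1→###/#.#/..#; V10=+1→.##/#.#/#.#*; V11=+1→.##/.##/.##
ply 2: .##/#.#/#.# is terminal -1 (H); from .##/..#/..# depth 6

V's best at [.##/..#/..#]: V10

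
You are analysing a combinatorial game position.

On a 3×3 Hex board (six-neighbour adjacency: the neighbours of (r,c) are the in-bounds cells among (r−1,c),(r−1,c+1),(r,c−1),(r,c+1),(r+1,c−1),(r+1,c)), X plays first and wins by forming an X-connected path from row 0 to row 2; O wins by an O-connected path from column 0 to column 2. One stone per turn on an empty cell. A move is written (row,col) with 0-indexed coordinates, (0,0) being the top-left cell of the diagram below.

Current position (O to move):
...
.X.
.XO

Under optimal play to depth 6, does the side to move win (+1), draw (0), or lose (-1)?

value(.../.X./.XO, O) = -1

p1 O@[.../.X./.XO]: (0,0)[O../.X./.XO]-1* (0,1)[.O./.X./.XO]-1 (0,2)[..O/.X./.XO]-1 (1,0)[.../OX./.XO]-1 (1,2)[.../.XO/.XO]-1 (2,0)[.../.X./OXO]-1
p2 X@[O../.X./.XO]: (0,1)[OX./.X./.XO]+1* (0,2)[O.X/.X./.XO]+1 (1,0)[O../XX./.XO]+1 (1,2)[O../.XX/.XO]+1 (2,0)[O../.X./XXO]+1
p3 O@[OX./.X./.XO] terminal -1; root [.../.X./.XO] d6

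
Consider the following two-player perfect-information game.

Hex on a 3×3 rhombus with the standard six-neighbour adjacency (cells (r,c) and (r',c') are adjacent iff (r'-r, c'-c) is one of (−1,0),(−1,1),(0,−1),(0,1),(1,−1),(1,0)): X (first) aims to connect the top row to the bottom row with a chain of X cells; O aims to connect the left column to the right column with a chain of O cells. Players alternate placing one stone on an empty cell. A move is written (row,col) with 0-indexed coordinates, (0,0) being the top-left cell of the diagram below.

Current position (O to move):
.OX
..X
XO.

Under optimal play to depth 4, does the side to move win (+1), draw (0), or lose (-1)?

value(.OX/..X/XO., O) = -1

p1 O@[.OX/..X/XO.]: (0,0)[OOX/..X/XO.]-1* (1,0)[.OX/O.X/XO.]-1 (1,1)[.OX/.OX/XO.]-1 (2,2)[.OX/..X/XOO]-1
p2 X@[OOX/..X/XO.]: (1,0)[OOX/X.X/XO.]+1* (1,1)[OOX/.XX/XO.]+1 (2,2)[OOX/..X/XOX]+1
p3 O@[OOX/X.X/XO.]: (1,1)[OOX/XOX/XO.]-1* (2,2)[OOX/X.X/XOO]-1
p4 X@[OOX/XOX/XO.]: (2,2)[OOX/XOX/XOX]+1*
p5 O@[OOX/XOX/XOX] terminal -1; root [.OX/..X/XO.] d4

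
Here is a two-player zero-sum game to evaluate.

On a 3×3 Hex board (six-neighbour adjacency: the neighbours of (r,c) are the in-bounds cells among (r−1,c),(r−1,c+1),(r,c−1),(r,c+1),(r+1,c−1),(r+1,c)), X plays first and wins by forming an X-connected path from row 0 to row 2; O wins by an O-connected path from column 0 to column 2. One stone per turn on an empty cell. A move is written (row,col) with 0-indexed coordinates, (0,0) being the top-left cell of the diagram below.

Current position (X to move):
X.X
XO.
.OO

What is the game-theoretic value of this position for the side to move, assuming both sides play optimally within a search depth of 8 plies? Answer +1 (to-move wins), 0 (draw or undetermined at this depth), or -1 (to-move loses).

value(X.X/XO./.OO, X) = +1

[X.X/XO./.OO] X move#1: (0,1):-1/XXX/XO./.OO, (1,2):-1/X.X/XOX/.OO, (2,0):+1/X.X/XO./XOO*
[X.X/XO./XOO] end (terminal -1, O#2); searched X.X/XO./.OO to 8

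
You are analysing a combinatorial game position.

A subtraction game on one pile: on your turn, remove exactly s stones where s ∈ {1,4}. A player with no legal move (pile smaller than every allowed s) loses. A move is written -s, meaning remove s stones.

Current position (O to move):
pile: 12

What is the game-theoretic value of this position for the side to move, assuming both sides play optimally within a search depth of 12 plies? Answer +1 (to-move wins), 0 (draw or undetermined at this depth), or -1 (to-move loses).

value(12, O) = -1

ply 1, O at 12 | -1=-1→11*; -4=-1→8
ply 2, X at 11 | -1=+1→10*; -4=+1→7
ply 3, O at 10 | -1=-1→9*; -4=-1→6
ply 4, X at 9 | -1=-1→8; -4=+1→5*
ply 5, O at 5 | -1=-1→4*; -4=-1→1
ply 6, X at 4 | -1=-1→3; -4=+1→0*
ply 7: 0 is terminal -1 (O); from 12 depth 12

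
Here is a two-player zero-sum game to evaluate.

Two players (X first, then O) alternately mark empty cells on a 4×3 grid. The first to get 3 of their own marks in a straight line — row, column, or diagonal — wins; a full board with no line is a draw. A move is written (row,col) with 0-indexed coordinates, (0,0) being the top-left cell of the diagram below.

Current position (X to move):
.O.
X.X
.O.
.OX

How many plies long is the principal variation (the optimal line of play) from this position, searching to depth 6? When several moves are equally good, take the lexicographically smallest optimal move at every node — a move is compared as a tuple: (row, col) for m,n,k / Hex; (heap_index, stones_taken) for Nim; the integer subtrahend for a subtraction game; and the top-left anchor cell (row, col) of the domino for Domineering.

p1 X@[.O./X.X/.O./.OX]: (0,0)[XO./X.X/.O./.OX]-1 (0,2)[.OX/X.X/.O./.OX]-1 (1,1)[.O./XXX/.O./.OX]+1* (2,0)[.O./X.X/XO./.OX]-1 (2,2)[.O./X.X/.OX/.OX]+1 (3,0)[.O./X.X/.O./XOX]-1
p2 O@[.O./XXX/.O./.OX] terminal -1; root [.O./X.X/.O./.OX] d6

PV length from [.O./X.X/.O./.OX]: 1 ply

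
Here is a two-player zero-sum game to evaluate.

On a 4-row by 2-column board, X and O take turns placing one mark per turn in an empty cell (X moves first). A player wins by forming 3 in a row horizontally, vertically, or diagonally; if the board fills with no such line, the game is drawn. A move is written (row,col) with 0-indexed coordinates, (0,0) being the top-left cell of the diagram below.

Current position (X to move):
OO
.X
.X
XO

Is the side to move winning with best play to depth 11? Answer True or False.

ply 1, X at OO/.X/.X/XO | (1,0)=+0→OO/XX/.X/XO*; (2,0)=+0→OO/.X/XX/XO
ply 2, O at OO/XX/.X/XO | (2,0)=+0→OO/XX/OX/XO*
ply 3: OO/XX/OX/XO is terminal +0 (X); from OO/.X/.X/XO depth 11

X winning at [OO/.X/.X/XO]: False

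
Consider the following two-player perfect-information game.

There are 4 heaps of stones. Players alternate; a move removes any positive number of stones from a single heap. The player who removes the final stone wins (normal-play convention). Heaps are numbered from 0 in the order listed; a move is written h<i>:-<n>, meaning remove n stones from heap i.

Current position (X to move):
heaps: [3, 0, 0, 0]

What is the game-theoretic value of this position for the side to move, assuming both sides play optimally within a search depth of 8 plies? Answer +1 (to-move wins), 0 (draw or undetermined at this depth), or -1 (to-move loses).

[(3,0,0,0)] X move#1: h0:-1:-1/(2,0,0,0), h0:-2:-1/(1,0,0,0), h0:-3:+1/(0,0,0,0)*
[(0,0,0,0)] end (terminal -1, O#2); searched (3,0,0,0) to 8

value((3,0,0,0), X) = +1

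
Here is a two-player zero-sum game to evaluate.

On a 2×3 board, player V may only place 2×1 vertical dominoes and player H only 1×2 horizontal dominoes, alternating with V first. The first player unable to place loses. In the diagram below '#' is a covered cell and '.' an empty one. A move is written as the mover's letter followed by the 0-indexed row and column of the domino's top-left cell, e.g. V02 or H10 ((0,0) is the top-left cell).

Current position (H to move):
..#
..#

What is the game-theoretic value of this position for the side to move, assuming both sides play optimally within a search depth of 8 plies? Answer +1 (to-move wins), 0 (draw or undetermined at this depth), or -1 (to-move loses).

value(..#/..#, H) = +1

ply 1, H at ..#/..# | H00=+1→###/..#*; H10=+1→..#/###
ply 2: ###/..# is terminal -1 (V); from ..#/..# depth 8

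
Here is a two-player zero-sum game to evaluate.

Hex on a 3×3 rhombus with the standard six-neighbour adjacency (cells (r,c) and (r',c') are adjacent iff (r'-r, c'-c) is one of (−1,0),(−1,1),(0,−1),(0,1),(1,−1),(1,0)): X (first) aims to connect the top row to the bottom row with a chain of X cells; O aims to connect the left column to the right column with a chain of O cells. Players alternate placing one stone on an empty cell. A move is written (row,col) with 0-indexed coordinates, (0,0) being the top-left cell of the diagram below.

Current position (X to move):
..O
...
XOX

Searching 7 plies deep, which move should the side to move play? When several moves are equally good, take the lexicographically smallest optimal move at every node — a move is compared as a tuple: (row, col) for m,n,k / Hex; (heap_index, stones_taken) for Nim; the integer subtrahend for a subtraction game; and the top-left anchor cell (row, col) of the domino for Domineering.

ply 1, X at ..O/.../XOX | (0,0)=-1→X.O/.../XOX; (0,1)=+1→.XO/.../XOX*; (1,0)=+1→..O/X../XOX; (1,1)=-1→..O/.X./XOX; (1,2)=-1→..O/..X/XOX
ply 2, O at .XO/.../XOX | (0,0)=-1→OXO/.../XOX*; (1,0)=-1→.XO/O../XOX; (1,1)=-1→.XO/.O./XOX; (1,2)=-1→.XO/..O/XOX
ply 3, X at OXO/.../XOX | (1,0)=+1→OXO/X../XOX*; (1,1)=+1→OXO/.X./XOX; (1,2)=+1→OXO/..X/XOX
ply 4: OXO/X../XOX is terminal -1 (O); from ..O/.../XOX depth 7

X's best at [..O/.../XOX]: (0,1)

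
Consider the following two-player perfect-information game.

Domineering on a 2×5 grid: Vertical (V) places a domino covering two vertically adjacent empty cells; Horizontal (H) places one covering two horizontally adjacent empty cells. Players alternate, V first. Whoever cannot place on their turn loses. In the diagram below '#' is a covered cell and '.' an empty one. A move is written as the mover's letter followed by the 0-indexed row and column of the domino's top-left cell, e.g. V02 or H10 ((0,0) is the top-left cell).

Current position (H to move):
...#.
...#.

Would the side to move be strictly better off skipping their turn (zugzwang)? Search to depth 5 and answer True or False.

[...#./...#.] H move#1: H00:-1/##.#./...#.*, H01:-1/.###./...#., H10:-1/...#./##.#., H11:-1/...#./.###.
[##.#./...#.] V move#2: V02:+1/####./..##.*, V04:-1/##.##/...##
[####./..##.] H move#3: H10:-1/####./####.*
[####./####.] V move#4: V04:+1/#####/#####*
[#####/#####] end (terminal -1, H#5); searched ...#./...#. to 5
suppose H passes — search the same position with V to move:
pass> [...#./...#.] V move#1: V00:-1/#..#./#..#., V01:+1/.#.#./.#.#.*, V02:-1/..##./..##., V04:-1/...##/...##
pass> [.#.#./.#.#.] end (terminal -1, H#2); searched ...#./...#. to 5
for H: play -1, pass -1

zugzwang(...#./...#., H) = False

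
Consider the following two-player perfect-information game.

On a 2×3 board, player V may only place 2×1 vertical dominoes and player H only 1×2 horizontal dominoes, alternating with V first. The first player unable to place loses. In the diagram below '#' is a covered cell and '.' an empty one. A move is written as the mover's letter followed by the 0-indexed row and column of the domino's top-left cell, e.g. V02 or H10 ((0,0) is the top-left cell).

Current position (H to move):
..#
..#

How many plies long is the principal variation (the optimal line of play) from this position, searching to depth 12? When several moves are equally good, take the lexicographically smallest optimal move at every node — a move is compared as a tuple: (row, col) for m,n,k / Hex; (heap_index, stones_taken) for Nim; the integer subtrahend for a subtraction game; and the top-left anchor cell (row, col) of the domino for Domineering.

p1 H@[..#/..#]: H00[###/..#]+1* H10[..#/###]+1
p2 V@[###/..#] terminal -1; root [..#/..#] d12

PV length from [..#/..#]: 1 ply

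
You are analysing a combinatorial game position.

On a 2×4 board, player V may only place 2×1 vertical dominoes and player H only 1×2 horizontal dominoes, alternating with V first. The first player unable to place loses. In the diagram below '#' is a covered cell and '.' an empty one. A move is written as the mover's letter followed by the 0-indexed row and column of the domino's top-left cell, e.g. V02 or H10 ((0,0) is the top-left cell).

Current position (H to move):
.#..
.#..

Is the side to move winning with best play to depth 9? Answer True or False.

H winning at [.#../.#..]: True

[.#../.#..] H move#1: H02:+1/.###/.#..*, H12:+1/.#../.###
[.###/.#..] V move#2: V00:-1/####/##..*
[####/##..] H move#3: H12:+1/####/####*
[####/####] end (terminal -1, V#4); searched .#../.#.. to 9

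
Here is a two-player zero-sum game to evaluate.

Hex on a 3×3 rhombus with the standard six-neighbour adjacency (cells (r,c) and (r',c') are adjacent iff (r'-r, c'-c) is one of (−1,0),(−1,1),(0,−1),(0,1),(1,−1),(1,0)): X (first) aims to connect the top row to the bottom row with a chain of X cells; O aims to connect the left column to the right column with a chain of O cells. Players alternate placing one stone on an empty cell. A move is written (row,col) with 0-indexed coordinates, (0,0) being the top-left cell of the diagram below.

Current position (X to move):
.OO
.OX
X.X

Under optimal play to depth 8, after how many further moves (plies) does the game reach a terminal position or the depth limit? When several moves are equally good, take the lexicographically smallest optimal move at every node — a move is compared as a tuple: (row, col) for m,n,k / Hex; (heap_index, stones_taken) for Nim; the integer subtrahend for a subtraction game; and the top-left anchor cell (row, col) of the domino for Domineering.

PV length from [.OO/.OX/X.X]: 2 plies

p1 X@[.OO/.OX/X.X]: (0,0)[XOO/.OX/X.X]-1* (1,0)[.OO/XOX/X.X]-1 (2,1)[.OO/.OX/XXX]-1
p2 O@[XOO/.OX/X.X]: (1,0)[XOO/OOX/X.X]+1* (2,1)[XOO/.OX/XOX]-1
p3 X@[XOO/OOX/X.X] terminal -1; root [.OO/.OX/X.X] d8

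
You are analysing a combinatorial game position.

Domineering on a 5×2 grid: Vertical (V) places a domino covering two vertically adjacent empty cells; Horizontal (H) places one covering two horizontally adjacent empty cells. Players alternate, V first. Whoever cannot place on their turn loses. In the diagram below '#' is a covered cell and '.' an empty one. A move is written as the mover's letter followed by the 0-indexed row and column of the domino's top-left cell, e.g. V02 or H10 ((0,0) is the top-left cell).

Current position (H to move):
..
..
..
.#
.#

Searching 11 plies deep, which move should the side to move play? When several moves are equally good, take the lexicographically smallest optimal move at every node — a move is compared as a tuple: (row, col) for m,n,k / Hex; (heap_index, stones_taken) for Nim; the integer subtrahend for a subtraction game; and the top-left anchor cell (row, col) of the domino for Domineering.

H's best at [../../../.#/.#]: H10

p1 H@[../../../.#/.#]: H00[##/../../.#/.#]-1 H10[../##/../.#/.#]+1* H20[../../##/.#/.#]-1
p2 V@[../##/../.#/.#]: V20[../##/#./##/.#]-1* V30[../##/../##/##]-1
p3 H@[../##/#./##/.#]: H00[##/##/#./##/.#]+1*
p4 V@[##/##/#./##/.#] terminal -1; root [../../../.#/.#] d11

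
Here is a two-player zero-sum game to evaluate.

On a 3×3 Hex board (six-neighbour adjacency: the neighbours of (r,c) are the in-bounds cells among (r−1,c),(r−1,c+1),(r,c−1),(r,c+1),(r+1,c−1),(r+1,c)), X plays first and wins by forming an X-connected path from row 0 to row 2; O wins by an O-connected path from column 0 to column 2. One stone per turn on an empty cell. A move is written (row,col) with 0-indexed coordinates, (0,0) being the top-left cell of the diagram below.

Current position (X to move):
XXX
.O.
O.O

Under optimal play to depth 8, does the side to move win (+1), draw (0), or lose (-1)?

value(XXX/.O./O.O, X) = -1

p1 X@[XXX/.O./O.O]: (1,0)[XXX/XO./O.O]-1* (1,2)[XXX/.OX/O.O]-1 (2,1)[XXX/.O./OXO]-1
p2 O@[XXX/XO./O.O]: (1,2)[XXX/XOO/O.O]+1* (2,1)[XXX/XO./OOO]+1
p3 X@[XXX/XOO/O.O] terminal -1; root [XXX/.O./O.O] d8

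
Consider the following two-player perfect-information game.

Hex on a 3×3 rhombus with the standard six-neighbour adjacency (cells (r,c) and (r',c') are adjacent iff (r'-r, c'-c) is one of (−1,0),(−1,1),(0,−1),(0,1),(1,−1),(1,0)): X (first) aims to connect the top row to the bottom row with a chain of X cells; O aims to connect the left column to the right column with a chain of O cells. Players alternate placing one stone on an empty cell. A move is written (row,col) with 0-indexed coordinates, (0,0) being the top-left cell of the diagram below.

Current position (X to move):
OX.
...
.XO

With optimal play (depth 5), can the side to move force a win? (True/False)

X winning at [OX./.../.XO]: True

p1 X@[OX./.../.XO]: (0,2)[OXX/.../.XO]+1* (1,0)[OX./X../.XO]+1 (1,1)[OX./.X./.XO]+1 (1,2)[OX./..X/.XO]+1 (2,0)[OX./.../XXO]+1
p2 O@[OXX/.../.XO]: (1,0)[OXX/O../.XO]-1* (1,1)[OXX/.O./.XO]-1 (1,2)[OXX/..O/.XO]-1 (2,0)[OXX/.../OXO]-1
p3 X@[OXX/O../.XO]: (1,1)[OXX/OX./.XO]+1* (1,2)[OXX/O.X/.XO]+1 (2,0)[OXX/O../XXO]+1
p4 O@[OXX/OX./.XO] terminal -1; root [OX./.../.XO] d5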